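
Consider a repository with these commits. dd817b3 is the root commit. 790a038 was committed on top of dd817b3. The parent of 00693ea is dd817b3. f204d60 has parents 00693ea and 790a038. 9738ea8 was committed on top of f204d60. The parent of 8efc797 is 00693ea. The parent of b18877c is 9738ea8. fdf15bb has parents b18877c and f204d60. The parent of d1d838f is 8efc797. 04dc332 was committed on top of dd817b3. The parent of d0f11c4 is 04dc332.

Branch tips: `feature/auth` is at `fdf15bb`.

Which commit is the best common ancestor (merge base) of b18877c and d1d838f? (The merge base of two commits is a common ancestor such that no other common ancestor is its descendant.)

00693ea

Ancestors of b18877c: {00693ea, 790a038, 9738ea8, b18877c, dd817b3, f204d60}.
Ancestors of d1d838f: {00693ea, 8efc797, d1d838f, dd817b3}.
Common ancestors: {00693ea, dd817b3}.
Among these, 00693ea is not an ancestor of any other common ancestor — it is the merge base.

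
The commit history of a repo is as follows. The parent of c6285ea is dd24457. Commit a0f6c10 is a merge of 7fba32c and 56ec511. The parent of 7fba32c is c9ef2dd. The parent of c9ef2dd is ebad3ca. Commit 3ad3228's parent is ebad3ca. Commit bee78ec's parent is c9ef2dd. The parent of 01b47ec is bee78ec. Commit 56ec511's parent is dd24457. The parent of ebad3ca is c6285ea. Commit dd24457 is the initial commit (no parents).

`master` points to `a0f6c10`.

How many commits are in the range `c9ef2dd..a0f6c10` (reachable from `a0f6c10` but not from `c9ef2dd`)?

Reachable from a0f6c10: {56ec511, 7fba32c, a0f6c10, c6285ea, c9ef2dd, dd24457, ebad3ca}.
Reachable from c9ef2dd: {c6285ea, c9ef2dd, dd24457, ebad3ca}.
In a0f6c10's history but not c9ef2dd's: {56ec511, 7fba32c, a0f6c10} — 3 commits.

3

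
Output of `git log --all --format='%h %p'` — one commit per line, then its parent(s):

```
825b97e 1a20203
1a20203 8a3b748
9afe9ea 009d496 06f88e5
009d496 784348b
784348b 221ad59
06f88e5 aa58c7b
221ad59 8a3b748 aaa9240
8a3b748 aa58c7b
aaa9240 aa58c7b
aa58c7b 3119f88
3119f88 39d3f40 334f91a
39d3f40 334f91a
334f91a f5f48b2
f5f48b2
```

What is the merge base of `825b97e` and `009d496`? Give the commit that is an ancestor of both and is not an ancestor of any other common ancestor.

Ancestors of 825b97e: {1a20203, 3119f88, 334f91a, 39d3f40, 825b97e, 8a3b748, aa58c7b, f5f48b2}.
Ancestors of 009d496: {009d496, 221ad59, 3119f88, 334f91a, 39d3f40, 784348b, 8a3b748, aa58c7b, aaa9240, f5f48b2}.
Common ancestors: {3119f88, 334f91a, 39d3f40, 8a3b748, aa58c7b, f5f48b2}.
Among these, 8a3b748 is not an ancestor of any other common ancestor — it is the merge base.

8a3b748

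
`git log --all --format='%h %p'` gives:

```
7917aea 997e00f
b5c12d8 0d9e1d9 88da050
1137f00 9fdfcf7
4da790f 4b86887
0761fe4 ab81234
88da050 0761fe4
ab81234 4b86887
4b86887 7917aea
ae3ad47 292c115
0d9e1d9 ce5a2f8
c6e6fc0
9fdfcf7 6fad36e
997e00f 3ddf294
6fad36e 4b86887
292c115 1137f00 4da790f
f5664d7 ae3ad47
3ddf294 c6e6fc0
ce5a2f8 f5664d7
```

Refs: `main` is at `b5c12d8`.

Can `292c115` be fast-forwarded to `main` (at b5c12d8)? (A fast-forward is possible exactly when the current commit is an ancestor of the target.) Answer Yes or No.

A fast-forward from 292c115 to b5c12d8 is possible iff 292c115 is an ancestor of b5c12d8.
Ancestors of b5c12d8: {0761fe4, 0d9e1d9, 1137f00, 292c115, 3ddf294, 4b86887, 4da790f, 6fad36e, 7917aea, 88da050, 997e00f, 9fdfcf7, ab81234, ae3ad47, b5c12d8, c6e6fc0, ce5a2f8, f5664d7}.
292c115 is among them, so fast-forward is possible.

Yes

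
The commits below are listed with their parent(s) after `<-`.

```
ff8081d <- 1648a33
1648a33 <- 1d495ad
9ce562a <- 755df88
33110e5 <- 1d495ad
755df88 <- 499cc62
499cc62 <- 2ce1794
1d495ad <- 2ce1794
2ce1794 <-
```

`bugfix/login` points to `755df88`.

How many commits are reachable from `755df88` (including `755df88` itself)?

3

Walking parent pointers from 755df88: reachable set = {2ce1794, 499cc62, 755df88}.
That is 3 commits.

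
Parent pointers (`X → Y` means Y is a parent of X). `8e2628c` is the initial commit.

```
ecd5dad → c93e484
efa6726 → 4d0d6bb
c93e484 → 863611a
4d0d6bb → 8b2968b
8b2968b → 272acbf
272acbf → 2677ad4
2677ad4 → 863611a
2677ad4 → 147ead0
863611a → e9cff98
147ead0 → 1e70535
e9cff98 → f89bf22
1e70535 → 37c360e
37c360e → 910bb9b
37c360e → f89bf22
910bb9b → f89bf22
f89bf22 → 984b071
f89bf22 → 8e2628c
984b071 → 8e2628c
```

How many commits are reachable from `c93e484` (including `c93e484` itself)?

6

Walking parent pointers from c93e484: reachable set = {863611a, 8e2628c, 984b071, c93e484, e9cff98, f89bf22}.
That is 6 commits.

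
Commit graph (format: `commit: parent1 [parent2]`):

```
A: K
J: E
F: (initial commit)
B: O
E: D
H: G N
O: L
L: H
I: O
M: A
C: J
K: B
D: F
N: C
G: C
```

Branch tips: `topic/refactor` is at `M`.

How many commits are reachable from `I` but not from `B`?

Reachable from I: {C, D, E, F, G, H, I, J, L, N, O}.
Reachable from B: {B, C, D, E, F, G, H, J, L, N, O}.
In I's history but not B's: {I} — 1 commit.

1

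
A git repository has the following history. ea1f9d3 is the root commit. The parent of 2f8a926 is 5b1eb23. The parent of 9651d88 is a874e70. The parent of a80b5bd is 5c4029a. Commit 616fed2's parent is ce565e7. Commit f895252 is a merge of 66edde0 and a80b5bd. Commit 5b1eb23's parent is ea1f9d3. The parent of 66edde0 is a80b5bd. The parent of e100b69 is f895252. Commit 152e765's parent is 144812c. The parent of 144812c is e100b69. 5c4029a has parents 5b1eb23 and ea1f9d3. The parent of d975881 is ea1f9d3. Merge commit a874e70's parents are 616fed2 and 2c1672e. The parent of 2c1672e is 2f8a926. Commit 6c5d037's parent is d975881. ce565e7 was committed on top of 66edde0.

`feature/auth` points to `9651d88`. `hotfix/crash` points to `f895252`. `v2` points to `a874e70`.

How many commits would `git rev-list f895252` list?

6

Walking parent pointers from f895252: reachable set = {5b1eb23, 5c4029a, 66edde0, a80b5bd, ea1f9d3, f895252}.
That is 6 commits.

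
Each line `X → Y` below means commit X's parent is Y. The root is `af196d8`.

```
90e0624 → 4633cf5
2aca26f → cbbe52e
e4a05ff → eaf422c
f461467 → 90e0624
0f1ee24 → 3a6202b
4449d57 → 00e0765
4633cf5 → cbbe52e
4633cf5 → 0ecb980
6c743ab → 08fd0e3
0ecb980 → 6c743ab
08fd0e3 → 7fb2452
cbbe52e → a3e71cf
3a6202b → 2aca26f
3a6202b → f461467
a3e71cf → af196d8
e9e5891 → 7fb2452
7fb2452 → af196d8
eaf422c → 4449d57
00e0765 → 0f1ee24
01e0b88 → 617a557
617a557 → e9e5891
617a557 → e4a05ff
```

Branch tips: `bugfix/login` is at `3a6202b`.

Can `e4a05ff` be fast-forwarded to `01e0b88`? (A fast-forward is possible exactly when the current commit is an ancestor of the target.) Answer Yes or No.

A fast-forward from e4a05ff to 01e0b88 is possible iff e4a05ff is an ancestor of 01e0b88.
Ancestors of 01e0b88: {00e0765, 01e0b88, 08fd0e3, 0ecb980, 0f1ee24, 2aca26f, 3a6202b, 4449d57, 4633cf5, 617a557, 6c743ab, 7fb2452, 90e0624, a3e71cf, af196d8, cbbe52e, e4a05ff, e9e5891, eaf422c, f461467}.
e4a05ff is among them, so fast-forward is possible.

Yes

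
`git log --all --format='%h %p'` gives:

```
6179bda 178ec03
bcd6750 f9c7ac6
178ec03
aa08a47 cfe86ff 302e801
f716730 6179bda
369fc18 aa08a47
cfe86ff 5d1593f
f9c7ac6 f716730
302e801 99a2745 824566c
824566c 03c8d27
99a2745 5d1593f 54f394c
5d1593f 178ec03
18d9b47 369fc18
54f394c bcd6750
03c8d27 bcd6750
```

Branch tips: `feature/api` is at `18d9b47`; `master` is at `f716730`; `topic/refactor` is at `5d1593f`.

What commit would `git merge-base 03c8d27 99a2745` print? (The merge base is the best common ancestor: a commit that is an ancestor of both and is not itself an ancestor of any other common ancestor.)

bcd6750

Ancestors of 03c8d27: {03c8d27, 178ec03, 6179bda, bcd6750, f716730, f9c7ac6}.
Ancestors of 99a2745: {178ec03, 54f394c, 5d1593f, 6179bda, 99a2745, bcd6750, f716730, f9c7ac6}.
Common ancestors: {178ec03, 6179bda, bcd6750, f716730, f9c7ac6}.
Among these, bcd6750 is not an ancestor of any other common ancestor — it is the merge base.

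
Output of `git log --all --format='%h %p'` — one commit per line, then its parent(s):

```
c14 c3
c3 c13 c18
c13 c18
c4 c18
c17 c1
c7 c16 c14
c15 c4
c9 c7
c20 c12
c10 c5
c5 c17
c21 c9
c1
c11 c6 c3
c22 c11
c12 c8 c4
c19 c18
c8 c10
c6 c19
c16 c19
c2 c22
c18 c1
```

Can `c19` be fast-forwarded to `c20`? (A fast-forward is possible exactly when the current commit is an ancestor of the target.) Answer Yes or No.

No

A fast-forward from c19 to c20 is possible iff c19 is an ancestor of c20.
Ancestors of c20: {c1, c10, c12, c17, c18, c20, c4, c5, c8}.
c19 is not among them, so fast-forward is not possible.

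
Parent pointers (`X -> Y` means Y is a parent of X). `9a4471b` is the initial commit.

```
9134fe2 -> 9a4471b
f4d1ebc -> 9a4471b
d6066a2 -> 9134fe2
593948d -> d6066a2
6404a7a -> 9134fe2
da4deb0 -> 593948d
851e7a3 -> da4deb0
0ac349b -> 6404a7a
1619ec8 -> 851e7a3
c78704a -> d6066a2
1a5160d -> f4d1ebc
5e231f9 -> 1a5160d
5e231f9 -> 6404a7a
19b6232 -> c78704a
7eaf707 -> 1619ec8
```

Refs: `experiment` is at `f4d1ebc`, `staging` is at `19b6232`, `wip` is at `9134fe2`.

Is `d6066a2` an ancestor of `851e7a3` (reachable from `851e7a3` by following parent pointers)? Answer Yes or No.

Yes

Ancestors of 851e7a3 (commits reachable by following parents): {593948d, 851e7a3, 9134fe2, 9a4471b, d6066a2, da4deb0}.
d6066a2 is in that set, so it is an ancestor of 851e7a3.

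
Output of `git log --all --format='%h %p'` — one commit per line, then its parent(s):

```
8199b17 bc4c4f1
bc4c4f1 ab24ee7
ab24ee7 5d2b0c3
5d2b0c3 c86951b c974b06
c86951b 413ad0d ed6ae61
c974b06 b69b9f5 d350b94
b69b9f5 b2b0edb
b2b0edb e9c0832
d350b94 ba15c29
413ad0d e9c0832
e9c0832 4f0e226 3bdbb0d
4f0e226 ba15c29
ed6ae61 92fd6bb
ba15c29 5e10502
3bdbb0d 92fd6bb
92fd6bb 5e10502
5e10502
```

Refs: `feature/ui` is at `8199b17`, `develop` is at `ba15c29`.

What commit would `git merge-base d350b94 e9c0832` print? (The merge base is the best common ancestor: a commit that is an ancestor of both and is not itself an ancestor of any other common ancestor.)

Ancestors of d350b94: {5e10502, ba15c29, d350b94}.
Ancestors of e9c0832: {3bdbb0d, 4f0e226, 5e10502, 92fd6bb, ba15c29, e9c0832}.
Common ancestors: {5e10502, ba15c29}.
Among these, ba15c29 is not an ancestor of any other common ancestor — it is the merge base.

ba15c29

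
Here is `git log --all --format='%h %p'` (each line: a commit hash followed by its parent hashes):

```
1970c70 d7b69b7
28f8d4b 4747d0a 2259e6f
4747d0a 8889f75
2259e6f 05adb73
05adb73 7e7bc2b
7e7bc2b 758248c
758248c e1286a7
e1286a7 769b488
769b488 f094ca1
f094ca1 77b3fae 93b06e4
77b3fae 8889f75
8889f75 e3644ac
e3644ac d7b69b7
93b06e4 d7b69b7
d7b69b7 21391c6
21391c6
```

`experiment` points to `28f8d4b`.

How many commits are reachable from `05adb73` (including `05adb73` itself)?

Walking parent pointers from 05adb73: reachable set = {05adb73, 21391c6, 758248c, 769b488, 77b3fae, 7e7bc2b, 8889f75, 93b06e4, d7b69b7, e1286a7, e3644ac, f094ca1}.
That is 12 commits.

12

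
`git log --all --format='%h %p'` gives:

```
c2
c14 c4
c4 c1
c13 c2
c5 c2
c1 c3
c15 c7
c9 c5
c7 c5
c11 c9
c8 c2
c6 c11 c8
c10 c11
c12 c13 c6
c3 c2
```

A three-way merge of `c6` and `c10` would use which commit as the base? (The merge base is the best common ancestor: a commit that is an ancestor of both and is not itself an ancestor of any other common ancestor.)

Ancestors of c6: {c11, c2, c5, c6, c8, c9}.
Ancestors of c10: {c10, c11, c2, c5, c9}.
Common ancestors: {c11, c2, c5, c9}.
Among these, c11 is not an ancestor of any other common ancestor — it is the merge base.

c11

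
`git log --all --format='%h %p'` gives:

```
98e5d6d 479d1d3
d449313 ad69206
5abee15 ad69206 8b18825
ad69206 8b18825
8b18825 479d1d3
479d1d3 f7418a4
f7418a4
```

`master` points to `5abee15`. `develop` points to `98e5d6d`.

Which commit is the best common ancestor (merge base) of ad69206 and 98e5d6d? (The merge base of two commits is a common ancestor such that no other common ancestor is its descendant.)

479d1d3

Ancestors of ad69206: {479d1d3, 8b18825, ad69206, f7418a4}.
Ancestors of 98e5d6d: {479d1d3, 98e5d6d, f7418a4}.
Common ancestors: {479d1d3, f7418a4}.
Among these, 479d1d3 is not an ancestor of any other common ancestor — it is the merge base.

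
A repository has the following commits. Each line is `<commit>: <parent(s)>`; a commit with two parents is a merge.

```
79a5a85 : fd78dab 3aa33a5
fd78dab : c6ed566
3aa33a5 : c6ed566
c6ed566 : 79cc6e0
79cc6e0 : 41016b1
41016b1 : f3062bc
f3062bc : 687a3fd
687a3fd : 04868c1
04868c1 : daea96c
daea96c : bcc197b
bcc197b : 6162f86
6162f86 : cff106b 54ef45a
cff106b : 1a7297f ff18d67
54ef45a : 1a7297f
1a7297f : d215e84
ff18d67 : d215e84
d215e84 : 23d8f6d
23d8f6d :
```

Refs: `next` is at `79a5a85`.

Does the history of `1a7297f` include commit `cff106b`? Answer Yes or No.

No

Ancestors of 1a7297f: {1a7297f, 23d8f6d, d215e84}.
cff106b is not in that set, so it is not an ancestor of 1a7297f.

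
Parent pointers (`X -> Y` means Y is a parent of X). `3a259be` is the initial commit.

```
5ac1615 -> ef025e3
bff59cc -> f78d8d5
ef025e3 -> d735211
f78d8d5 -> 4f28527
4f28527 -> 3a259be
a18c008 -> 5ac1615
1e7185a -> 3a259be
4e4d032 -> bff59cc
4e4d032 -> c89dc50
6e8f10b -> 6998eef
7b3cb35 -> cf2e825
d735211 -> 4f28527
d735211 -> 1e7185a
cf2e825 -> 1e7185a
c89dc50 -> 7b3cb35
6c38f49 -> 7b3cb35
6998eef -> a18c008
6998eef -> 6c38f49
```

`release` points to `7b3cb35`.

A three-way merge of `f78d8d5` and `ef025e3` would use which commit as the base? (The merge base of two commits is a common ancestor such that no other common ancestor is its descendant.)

4f28527

Ancestors of f78d8d5: {3a259be, 4f28527, f78d8d5}.
Ancestors of ef025e3: {1e7185a, 3a259be, 4f28527, d735211, ef025e3}.
Common ancestors: {3a259be, 4f28527}.
Among these, 4f28527 is not an ancestor of any other common ancestor — it is the merge base.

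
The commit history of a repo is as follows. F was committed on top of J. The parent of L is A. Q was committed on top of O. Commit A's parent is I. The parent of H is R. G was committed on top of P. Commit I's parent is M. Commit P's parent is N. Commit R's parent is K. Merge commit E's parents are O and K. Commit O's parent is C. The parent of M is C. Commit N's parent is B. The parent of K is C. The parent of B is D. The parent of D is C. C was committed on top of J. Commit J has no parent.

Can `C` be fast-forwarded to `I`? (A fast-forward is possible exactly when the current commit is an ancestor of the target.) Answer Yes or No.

A fast-forward from C to I is possible iff C is an ancestor of I.
Ancestors of I: {C, I, J, M}.
C is among them, so fast-forward is possible.

Yes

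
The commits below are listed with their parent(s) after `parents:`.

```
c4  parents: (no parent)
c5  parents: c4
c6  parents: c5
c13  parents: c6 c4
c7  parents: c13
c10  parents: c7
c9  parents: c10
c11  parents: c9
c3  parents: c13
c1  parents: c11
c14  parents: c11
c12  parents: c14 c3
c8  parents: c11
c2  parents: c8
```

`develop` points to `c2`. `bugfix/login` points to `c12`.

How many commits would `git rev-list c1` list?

9

Walking parent pointers from c1: reachable set = {c1, c10, c11, c13, c4, c5, c6, c7, c9}.
That is 9 commits.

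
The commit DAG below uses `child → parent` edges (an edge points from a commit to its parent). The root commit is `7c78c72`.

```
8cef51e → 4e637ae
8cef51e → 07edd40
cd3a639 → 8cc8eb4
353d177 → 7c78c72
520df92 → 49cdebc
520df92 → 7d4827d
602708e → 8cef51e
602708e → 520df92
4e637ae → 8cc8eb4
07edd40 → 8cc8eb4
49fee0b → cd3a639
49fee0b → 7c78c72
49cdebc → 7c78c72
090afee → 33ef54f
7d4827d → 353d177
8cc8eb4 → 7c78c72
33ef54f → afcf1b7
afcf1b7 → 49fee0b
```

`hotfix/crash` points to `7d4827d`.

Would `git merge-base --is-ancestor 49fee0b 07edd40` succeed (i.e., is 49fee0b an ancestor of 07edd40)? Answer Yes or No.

Ancestors of 07edd40: {07edd40, 7c78c72, 8cc8eb4}.
49fee0b is not in that set, so it is not an ancestor of 07edd40.

No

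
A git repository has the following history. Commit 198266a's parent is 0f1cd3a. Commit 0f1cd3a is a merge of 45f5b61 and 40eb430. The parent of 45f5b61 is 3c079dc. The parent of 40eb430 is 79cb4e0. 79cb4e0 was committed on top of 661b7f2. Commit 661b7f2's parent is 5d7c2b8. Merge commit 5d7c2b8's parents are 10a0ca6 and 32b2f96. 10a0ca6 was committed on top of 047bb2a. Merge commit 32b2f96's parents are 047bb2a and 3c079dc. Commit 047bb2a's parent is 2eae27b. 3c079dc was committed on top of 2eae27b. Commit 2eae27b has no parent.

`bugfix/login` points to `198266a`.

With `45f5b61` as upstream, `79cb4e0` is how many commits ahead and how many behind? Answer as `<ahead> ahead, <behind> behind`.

6 ahead, 1 behind

Reachable from 79cb4e0: {047bb2a, 10a0ca6, 2eae27b, 32b2f96, 3c079dc, 5d7c2b8, 661b7f2, 79cb4e0}.
Reachable from 45f5b61: {2eae27b, 3c079dc, 45f5b61}.
Only in 79cb4e0's history (ahead): {047bb2a, 10a0ca6, 32b2f96, 5d7c2b8, 661b7f2, 79cb4e0} — 6.
Only in 45f5b61's history (behind): {45f5b61} — 1.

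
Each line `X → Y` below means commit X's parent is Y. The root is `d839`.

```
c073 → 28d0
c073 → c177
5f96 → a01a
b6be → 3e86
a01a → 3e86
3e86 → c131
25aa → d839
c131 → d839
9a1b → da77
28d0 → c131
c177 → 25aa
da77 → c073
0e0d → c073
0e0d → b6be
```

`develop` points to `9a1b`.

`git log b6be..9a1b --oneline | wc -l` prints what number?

Reachable from 9a1b: {25aa, 28d0, 9a1b, c073, c131, c177, d839, da77}.
Reachable from b6be: {3e86, b6be, c131, d839}.
In 9a1b's history but not b6be's: {25aa, 28d0, 9a1b, c073, c177, da77} — 6 commits.

6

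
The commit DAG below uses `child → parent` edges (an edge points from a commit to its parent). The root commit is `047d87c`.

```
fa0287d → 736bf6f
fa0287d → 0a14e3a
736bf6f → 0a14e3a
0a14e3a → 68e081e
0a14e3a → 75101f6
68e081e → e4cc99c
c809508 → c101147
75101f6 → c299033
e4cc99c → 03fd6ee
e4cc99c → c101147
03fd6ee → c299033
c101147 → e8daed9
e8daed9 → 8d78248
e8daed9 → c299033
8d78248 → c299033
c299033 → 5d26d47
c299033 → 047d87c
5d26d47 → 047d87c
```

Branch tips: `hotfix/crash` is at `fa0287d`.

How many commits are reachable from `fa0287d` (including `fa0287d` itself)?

Walking parent pointers from fa0287d: reachable set = {03fd6ee, 047d87c, 0a14e3a, 5d26d47, 68e081e, 736bf6f, 75101f6, 8d78248, c101147, c299033, e4cc99c, e8daed9, fa0287d}.
That is 13 commits.

13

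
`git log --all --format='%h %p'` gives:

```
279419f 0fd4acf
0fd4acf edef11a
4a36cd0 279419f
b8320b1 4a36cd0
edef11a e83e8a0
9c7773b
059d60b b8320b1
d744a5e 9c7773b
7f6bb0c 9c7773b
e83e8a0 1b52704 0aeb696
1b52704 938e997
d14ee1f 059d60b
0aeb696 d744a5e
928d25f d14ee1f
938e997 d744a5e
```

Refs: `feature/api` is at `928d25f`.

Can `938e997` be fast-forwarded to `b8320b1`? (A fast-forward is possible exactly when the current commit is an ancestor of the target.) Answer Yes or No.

Yes

A fast-forward from 938e997 to b8320b1 is possible iff 938e997 is an ancestor of b8320b1.
Ancestors of b8320b1: {0aeb696, 0fd4acf, 1b52704, 279419f, 4a36cd0, 938e997, 9c7773b, b8320b1, d744a5e, e83e8a0, edef11a}.
938e997 is among them, so fast-forward is possible.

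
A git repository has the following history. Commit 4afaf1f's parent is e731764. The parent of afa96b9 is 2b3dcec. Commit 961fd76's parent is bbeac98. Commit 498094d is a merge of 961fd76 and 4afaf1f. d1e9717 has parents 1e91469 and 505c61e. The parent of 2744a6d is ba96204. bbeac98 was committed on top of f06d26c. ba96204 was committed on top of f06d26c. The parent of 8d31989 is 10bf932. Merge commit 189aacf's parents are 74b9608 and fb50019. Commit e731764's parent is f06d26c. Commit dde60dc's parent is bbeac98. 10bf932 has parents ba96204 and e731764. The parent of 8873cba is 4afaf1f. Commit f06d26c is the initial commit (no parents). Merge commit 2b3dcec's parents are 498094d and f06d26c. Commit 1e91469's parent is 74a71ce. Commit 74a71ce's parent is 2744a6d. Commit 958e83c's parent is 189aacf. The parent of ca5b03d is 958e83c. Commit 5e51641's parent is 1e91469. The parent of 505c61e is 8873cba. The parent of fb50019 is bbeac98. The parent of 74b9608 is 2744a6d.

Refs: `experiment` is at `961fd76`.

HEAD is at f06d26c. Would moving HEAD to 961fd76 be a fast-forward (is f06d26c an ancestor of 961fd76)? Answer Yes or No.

A fast-forward from f06d26c to 961fd76 is possible iff f06d26c is an ancestor of 961fd76.
Ancestors of 961fd76: {961fd76, bbeac98, f06d26c}.
f06d26c is among them, so fast-forward is possible.

Yes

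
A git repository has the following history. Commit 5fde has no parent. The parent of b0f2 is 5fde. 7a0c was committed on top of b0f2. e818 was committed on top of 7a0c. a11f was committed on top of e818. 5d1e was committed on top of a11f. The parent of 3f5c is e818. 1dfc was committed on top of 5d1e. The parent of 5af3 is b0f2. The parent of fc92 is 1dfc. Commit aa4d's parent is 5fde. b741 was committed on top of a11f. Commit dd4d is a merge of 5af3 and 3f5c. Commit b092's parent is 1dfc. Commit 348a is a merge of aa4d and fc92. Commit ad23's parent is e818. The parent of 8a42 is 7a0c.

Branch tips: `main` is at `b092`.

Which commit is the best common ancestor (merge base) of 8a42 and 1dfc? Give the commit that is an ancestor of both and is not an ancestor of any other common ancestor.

7a0c

Ancestors of 8a42: {5fde, 7a0c, 8a42, b0f2}.
Ancestors of 1dfc: {1dfc, 5d1e, 5fde, 7a0c, a11f, b0f2, e818}.
Common ancestors: {5fde, 7a0c, b0f2}.
Among these, 7a0c is not an ancestor of any other common ancestor — it is the merge base.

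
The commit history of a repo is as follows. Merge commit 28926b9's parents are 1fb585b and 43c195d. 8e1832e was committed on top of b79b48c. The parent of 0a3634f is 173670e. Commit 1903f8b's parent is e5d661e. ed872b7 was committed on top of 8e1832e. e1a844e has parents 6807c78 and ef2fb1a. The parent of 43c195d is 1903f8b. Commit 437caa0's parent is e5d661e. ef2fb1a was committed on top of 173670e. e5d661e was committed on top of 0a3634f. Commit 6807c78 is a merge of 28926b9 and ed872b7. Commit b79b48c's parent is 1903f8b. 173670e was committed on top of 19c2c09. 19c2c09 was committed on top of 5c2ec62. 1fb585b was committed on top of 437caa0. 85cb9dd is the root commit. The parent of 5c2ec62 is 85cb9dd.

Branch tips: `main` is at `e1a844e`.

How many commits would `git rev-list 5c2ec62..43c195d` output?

6

Reachable from 43c195d: {0a3634f, 173670e, 1903f8b, 19c2c09, 43c195d, 5c2ec62, 85cb9dd, e5d661e}.
Reachable from 5c2ec62: {5c2ec62, 85cb9dd}.
In 43c195d's history but not 5c2ec62's: {0a3634f, 173670e, 1903f8b, 19c2c09, 43c195d, e5d661e} — 6 commits.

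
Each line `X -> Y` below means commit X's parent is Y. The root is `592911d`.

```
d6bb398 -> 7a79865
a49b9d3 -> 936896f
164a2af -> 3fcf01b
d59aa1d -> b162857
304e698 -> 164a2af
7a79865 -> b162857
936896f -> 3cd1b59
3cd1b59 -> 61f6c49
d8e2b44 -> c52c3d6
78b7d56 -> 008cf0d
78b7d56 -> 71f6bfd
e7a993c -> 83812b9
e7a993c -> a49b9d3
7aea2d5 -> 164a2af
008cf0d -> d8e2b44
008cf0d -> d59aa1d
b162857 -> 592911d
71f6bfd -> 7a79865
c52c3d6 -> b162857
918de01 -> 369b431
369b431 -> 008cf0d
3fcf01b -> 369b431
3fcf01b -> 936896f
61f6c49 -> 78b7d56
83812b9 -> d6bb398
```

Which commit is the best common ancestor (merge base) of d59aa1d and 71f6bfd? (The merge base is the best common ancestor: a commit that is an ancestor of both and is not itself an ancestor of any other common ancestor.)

b162857

Ancestors of d59aa1d: {592911d, b162857, d59aa1d}.
Ancestors of 71f6bfd: {592911d, 71f6bfd, 7a79865, b162857}.
Common ancestors: {592911d, b162857}.
Among these, b162857 is not an ancestor of any other common ancestor — it is the merge base.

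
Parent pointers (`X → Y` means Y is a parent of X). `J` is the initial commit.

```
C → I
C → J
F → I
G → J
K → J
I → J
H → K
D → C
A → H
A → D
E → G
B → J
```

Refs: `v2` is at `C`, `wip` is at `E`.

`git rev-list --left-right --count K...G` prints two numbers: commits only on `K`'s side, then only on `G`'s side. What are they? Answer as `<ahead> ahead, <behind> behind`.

Reachable from K: {J, K}.
Reachable from G: {G, J}.
Only in K's history (ahead): {K} — 1.
Only in G's history (behind): {G} — 1.

1 ahead, 1 behind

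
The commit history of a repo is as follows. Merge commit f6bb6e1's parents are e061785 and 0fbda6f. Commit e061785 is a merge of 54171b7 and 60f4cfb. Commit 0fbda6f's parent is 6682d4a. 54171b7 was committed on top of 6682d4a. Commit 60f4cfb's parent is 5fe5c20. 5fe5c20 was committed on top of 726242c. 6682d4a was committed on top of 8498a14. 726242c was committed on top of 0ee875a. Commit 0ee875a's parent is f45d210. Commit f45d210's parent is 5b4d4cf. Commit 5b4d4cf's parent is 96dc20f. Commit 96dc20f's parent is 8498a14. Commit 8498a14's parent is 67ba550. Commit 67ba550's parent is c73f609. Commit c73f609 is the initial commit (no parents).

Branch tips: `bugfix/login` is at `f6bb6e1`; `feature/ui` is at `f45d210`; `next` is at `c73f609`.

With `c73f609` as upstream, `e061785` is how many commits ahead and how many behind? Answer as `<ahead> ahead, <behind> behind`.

Reachable from e061785: {0ee875a, 54171b7, 5b4d4cf, 5fe5c20, 60f4cfb, 6682d4a, 67ba550, 726242c, 8498a14, 96dc20f, c73f609, e061785, f45d210}.
Reachable from c73f609: {c73f609}.
Only in e061785's history (ahead): {0ee875a, 54171b7, 5b4d4cf, 5fe5c20, 60f4cfb, 6682d4a, 67ba550, 726242c, 8498a14, 96dc20f, e061785, f45d210} — 12.
Only in c73f609's history (behind): {} — 0.

12 ahead, 0 behind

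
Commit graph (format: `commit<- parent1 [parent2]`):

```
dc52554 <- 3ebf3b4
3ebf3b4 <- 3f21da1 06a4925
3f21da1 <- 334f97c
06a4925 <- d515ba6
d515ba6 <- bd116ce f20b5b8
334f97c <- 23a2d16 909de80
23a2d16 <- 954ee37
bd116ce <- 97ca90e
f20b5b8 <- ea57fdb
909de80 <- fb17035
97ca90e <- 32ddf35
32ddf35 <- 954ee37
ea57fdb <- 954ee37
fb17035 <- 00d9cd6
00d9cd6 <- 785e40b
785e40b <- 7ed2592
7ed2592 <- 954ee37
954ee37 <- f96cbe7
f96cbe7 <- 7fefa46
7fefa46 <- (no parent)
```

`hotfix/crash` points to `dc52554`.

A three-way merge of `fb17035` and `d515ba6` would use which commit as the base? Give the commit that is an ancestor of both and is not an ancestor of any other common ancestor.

Ancestors of fb17035: {00d9cd6, 785e40b, 7ed2592, 7fefa46, 954ee37, f96cbe7, fb17035}.
Ancestors of d515ba6: {32ddf35, 7fefa46, 954ee37, 97ca90e, bd116ce, d515ba6, ea57fdb, f20b5b8, f96cbe7}.
Common ancestors: {7fefa46, 954ee37, f96cbe7}.
Among these, 954ee37 is not an ancestor of any other common ancestor — it is the merge base.

954ee37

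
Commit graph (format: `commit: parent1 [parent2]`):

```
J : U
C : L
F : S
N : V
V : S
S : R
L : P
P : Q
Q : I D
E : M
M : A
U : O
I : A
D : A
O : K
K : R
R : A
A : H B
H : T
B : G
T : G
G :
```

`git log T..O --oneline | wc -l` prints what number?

Reachable from O: {A, B, G, H, K, O, R, T}.
Reachable from T: {G, T}.
In O's history but not T's: {A, B, H, K, O, R} — 6 commits.

6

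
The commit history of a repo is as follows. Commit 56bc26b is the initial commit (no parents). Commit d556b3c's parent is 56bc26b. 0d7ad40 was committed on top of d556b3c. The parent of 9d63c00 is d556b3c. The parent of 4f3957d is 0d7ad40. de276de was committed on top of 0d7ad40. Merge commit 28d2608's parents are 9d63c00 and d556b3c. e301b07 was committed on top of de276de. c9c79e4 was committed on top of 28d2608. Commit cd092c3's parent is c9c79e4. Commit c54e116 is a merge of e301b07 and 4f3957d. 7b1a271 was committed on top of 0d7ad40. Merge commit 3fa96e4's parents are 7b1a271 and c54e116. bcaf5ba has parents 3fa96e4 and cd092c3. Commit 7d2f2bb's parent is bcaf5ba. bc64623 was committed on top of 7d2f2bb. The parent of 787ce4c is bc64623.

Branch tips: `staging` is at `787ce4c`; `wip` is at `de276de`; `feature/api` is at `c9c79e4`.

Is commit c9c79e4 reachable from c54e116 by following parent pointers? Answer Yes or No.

Ancestors of c54e116: {0d7ad40, 4f3957d, 56bc26b, c54e116, d556b3c, de276de, e301b07}.
c9c79e4 is not in that set, so it is not an ancestor of c54e116.

No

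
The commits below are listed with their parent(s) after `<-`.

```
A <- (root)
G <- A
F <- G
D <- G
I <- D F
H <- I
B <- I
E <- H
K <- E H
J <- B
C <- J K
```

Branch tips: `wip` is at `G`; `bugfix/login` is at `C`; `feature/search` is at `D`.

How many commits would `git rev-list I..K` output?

Reachable from K: {A, D, E, F, G, H, I, K}.
Reachable from I: {A, D, F, G, I}.
In K's history but not I's: {E, H, K} — 3 commits.

3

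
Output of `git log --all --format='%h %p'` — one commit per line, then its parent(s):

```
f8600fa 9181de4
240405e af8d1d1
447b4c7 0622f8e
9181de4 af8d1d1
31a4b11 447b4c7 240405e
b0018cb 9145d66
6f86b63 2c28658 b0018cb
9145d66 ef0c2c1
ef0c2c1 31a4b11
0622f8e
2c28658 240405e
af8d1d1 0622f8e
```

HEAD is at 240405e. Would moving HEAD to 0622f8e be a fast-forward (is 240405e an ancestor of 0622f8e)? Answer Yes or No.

No

A fast-forward from 240405e to 0622f8e is possible iff 240405e is an ancestor of 0622f8e.
Ancestors of 0622f8e: {0622f8e}.
240405e is not among them, so fast-forward is not possible.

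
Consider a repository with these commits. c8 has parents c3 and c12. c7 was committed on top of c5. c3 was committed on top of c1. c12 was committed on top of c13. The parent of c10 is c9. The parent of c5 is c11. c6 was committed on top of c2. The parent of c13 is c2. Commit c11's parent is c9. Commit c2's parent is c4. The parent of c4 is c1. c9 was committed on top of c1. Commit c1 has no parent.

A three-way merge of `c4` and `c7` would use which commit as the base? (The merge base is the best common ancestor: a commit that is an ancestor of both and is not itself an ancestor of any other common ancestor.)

c1

Ancestors of c4: {c1, c4}.
Ancestors of c7: {c1, c11, c5, c7, c9}.
Common ancestors: {c1}.
The only common ancestor is c1, so it is the merge base.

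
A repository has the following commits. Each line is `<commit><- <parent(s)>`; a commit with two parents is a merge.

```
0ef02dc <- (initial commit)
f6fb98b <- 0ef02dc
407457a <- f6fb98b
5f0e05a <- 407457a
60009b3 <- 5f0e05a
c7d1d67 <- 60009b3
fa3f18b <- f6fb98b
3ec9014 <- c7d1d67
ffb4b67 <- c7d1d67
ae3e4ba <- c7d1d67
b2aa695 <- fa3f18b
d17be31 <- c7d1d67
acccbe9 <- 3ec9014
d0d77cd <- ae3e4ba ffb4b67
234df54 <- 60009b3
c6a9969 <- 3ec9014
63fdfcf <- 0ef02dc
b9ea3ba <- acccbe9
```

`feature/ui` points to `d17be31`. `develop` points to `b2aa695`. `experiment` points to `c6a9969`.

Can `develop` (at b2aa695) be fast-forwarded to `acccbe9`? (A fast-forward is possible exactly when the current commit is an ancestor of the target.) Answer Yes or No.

A fast-forward from b2aa695 to acccbe9 is possible iff b2aa695 is an ancestor of acccbe9.
Ancestors of acccbe9: {0ef02dc, 3ec9014, 407457a, 5f0e05a, 60009b3, acccbe9, c7d1d67, f6fb98b}.
b2aa695 is not among them, so fast-forward is not possible.

No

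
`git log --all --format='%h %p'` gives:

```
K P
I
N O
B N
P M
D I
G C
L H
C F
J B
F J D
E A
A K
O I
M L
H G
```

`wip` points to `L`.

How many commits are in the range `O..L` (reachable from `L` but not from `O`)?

Reachable from L: {B, C, D, F, G, H, I, J, L, N, O}.
Reachable from O: {I, O}.
In L's history but not O's: {B, C, D, F, G, H, J, L, N} — 9 commits.

9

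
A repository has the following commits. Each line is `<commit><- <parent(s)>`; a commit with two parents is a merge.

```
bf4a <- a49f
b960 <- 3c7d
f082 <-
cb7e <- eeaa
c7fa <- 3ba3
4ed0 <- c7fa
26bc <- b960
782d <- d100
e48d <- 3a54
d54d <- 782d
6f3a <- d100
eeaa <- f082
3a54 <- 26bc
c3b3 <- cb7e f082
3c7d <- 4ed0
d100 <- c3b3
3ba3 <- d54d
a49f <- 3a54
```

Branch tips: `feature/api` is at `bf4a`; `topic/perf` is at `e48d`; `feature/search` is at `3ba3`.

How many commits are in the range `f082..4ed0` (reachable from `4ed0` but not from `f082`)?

Reachable from 4ed0: {3ba3, 4ed0, 782d, c3b3, c7fa, cb7e, d100, d54d, eeaa, f082}.
Reachable from f082: {f082}.
In 4ed0's history but not f082's: {3ba3, 4ed0, 782d, c3b3, c7fa, cb7e, d100, d54d, eeaa} — 9 commits.

9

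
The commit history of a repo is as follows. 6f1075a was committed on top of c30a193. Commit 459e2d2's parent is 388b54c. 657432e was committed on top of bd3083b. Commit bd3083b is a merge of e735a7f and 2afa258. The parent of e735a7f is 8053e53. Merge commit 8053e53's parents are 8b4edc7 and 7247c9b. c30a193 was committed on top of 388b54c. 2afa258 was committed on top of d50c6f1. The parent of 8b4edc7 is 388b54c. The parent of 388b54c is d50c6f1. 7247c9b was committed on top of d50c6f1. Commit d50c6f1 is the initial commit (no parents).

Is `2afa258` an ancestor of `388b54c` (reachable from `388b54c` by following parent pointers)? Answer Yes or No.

No

Ancestors of 388b54c: {388b54c, d50c6f1}.
2afa258 is not in that set, so it is not an ancestor of 388b54c.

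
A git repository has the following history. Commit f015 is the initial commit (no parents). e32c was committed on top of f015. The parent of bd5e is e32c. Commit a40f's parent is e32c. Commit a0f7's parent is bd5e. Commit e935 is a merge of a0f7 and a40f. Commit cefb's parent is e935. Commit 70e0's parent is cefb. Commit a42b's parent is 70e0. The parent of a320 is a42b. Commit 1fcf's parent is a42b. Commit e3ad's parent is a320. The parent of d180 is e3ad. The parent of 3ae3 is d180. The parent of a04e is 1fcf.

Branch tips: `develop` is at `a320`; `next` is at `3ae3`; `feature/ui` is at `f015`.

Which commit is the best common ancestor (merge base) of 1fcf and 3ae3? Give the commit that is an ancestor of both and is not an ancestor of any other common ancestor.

a42b

Ancestors of 1fcf: {1fcf, 70e0, a0f7, a40f, a42b, bd5e, cefb, e32c, e935, f015}.
Ancestors of 3ae3: {3ae3, 70e0, a0f7, a320, a40f, a42b, bd5e, cefb, d180, e32c, e3ad, e935, f015}.
Common ancestors: {70e0, a0f7, a40f, a42b, bd5e, cefb, e32c, e935, f015}.
Among these, a42b is not an ancestor of any other common ancestor — it is the merge base.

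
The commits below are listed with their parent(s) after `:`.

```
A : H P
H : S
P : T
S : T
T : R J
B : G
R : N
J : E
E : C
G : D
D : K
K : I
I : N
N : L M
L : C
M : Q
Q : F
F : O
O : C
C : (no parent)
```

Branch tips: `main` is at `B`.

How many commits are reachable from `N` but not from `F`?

Reachable from N: {C, F, L, M, N, O, Q}.
Reachable from F: {C, F, O}.
In N's history but not F's: {L, M, N, Q} — 4 commits.

4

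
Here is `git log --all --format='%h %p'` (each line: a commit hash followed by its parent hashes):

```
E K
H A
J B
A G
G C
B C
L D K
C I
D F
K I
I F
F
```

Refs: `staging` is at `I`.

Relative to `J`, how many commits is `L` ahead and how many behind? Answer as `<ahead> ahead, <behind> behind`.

Reachable from L: {D, F, I, K, L}.
Reachable from J: {B, C, F, I, J}.
Only in L's history (ahead): {D, K, L} — 3.
Only in J's history (behind): {B, C, J} — 3.

3 ahead, 3 behind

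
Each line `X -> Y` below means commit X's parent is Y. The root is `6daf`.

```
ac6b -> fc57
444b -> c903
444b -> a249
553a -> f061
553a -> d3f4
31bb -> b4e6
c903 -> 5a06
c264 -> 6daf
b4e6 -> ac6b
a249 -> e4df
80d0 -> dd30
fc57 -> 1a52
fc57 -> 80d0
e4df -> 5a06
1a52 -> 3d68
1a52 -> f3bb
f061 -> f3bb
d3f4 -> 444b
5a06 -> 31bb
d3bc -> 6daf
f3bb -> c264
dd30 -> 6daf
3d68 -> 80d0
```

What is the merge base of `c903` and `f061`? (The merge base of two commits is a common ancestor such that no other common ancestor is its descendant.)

Ancestors of c903: {1a52, 31bb, 3d68, 5a06, 6daf, 80d0, ac6b, b4e6, c264, c903, dd30, f3bb, fc57}.
Ancestors of f061: {6daf, c264, f061, f3bb}.
Common ancestors: {6daf, c264, f3bb}.
Among these, f3bb is not an ancestor of any other common ancestor — it is the merge base.

f3bb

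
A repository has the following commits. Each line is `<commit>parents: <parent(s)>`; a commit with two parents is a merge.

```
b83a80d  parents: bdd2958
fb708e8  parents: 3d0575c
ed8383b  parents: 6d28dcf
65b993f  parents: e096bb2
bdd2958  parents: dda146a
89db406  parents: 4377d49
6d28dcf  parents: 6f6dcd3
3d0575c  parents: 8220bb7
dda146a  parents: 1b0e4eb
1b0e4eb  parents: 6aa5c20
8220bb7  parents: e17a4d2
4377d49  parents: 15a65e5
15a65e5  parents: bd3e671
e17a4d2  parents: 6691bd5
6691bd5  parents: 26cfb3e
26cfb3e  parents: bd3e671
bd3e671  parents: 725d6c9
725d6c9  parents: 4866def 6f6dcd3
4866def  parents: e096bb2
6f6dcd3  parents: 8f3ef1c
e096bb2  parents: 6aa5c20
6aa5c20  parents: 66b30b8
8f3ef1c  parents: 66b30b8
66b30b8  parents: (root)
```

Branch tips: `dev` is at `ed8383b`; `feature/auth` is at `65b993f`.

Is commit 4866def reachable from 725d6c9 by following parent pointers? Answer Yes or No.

Ancestors of 725d6c9 (commits reachable by following parents): {4866def, 66b30b8, 6aa5c20, 6f6dcd3, 725d6c9, 8f3ef1c, e096bb2}.
4866def is in that set, so it is an ancestor of 725d6c9.

Yes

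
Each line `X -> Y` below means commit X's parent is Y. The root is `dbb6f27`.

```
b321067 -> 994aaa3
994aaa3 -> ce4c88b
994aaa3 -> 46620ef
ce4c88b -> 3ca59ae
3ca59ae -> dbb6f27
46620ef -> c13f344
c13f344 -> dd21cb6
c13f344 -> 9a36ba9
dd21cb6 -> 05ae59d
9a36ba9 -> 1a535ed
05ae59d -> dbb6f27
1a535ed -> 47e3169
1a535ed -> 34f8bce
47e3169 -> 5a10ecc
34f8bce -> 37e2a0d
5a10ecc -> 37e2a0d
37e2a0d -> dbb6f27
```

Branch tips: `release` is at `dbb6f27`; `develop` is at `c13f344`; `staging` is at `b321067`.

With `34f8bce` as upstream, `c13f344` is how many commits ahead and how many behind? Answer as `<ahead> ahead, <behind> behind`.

Reachable from c13f344: {05ae59d, 1a535ed, 34f8bce, 37e2a0d, 47e3169, 5a10ecc, 9a36ba9, c13f344, dbb6f27, dd21cb6}.
Reachable from 34f8bce: {34f8bce, 37e2a0d, dbb6f27}.
Only in c13f344's history (ahead): {05ae59d, 1a535ed, 47e3169, 5a10ecc, 9a36ba9, c13f344, dd21cb6} — 7.
Only in 34f8bce's history (behind): {} — 0.

7 ahead, 0 behind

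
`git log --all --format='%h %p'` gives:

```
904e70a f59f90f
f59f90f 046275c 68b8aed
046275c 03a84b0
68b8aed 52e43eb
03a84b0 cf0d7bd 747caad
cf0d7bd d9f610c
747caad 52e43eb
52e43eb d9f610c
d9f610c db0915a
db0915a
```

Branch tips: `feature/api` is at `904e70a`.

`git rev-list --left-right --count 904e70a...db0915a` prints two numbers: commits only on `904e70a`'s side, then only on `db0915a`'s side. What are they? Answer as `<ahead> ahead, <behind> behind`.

9 ahead, 0 behind

Reachable from 904e70a: {03a84b0, 046275c, 52e43eb, 68b8aed, 747caad, 904e70a, cf0d7bd, d9f610c, db0915a, f59f90f}.
Reachable from db0915a: {db0915a}.
Only in 904e70a's history (ahead): {03a84b0, 046275c, 52e43eb, 68b8aed, 747caad, 904e70a, cf0d7bd, d9f610c, f59f90f} — 9.
Only in db0915a's history (behind): {} — 0.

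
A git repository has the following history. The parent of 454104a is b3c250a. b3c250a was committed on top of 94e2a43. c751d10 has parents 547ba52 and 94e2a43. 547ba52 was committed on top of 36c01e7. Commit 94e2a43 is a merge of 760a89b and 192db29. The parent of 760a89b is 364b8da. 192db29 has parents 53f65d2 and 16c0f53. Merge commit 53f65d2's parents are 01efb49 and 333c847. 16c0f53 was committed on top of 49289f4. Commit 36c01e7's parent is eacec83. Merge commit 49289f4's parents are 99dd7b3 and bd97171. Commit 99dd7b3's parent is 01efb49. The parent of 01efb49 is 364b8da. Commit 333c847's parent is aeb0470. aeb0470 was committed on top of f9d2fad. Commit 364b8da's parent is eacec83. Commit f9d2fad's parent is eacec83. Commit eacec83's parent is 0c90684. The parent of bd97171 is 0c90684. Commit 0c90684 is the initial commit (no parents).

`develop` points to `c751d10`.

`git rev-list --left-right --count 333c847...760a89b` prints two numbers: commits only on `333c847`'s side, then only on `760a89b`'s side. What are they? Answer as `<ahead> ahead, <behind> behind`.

3 ahead, 2 behind

Reachable from 333c847: {0c90684, 333c847, aeb0470, eacec83, f9d2fad}.
Reachable from 760a89b: {0c90684, 364b8da, 760a89b, eacec83}.
Only in 333c847's history (ahead): {333c847, aeb0470, f9d2fad} — 3.
Only in 760a89b's history (behind): {364b8da, 760a89b} — 2.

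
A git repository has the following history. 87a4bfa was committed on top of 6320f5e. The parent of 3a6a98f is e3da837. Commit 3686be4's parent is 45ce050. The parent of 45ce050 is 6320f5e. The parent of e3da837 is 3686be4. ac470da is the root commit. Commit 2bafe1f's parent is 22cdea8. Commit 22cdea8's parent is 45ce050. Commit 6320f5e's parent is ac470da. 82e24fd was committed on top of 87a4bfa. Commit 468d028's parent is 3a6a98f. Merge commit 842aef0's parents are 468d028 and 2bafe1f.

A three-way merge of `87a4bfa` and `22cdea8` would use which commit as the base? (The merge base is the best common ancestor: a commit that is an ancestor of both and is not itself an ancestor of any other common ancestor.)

6320f5e

Ancestors of 87a4bfa: {6320f5e, 87a4bfa, ac470da}.
Ancestors of 22cdea8: {22cdea8, 45ce050, 6320f5e, ac470da}.
Common ancestors: {6320f5e, ac470da}.
Among these, 6320f5e is not an ancestor of any other common ancestor — it is the merge base.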